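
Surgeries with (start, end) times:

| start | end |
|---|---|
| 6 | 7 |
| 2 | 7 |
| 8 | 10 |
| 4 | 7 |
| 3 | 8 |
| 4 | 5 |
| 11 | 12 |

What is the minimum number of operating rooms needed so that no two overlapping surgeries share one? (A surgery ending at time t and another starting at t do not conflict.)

4

The answer is the maximum number of intervals overlapping at any instant.
starts: [2, 3, 4, 4, 6, 8, 11]
ends:   [5, 7, 7, 7, 8, 10, 12]
s2→1 s3→2 s4→3 s4→4  — peak 4.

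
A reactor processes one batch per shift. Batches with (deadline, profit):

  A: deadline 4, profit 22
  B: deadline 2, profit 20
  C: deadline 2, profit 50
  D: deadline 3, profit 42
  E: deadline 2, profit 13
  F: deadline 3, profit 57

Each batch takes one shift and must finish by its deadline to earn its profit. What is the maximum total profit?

By profit: F(d3,57), C(d2,50), D(d3,42), A(d4,22), B(d2,20), E(d2,13)
F→slot 3; C→slot 2; D→slot 1; A→slot 4; B skipped; E skipped.
Profit = 42 + 50 + 57 + 22 = 171

171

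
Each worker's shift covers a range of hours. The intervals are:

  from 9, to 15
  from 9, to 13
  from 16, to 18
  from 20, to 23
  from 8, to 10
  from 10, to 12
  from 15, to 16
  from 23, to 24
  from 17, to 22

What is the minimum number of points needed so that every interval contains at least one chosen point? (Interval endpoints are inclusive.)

Process intervals by earliest right end; each time one isn't hit yet, stab at its right endpoint.
Sorted: [8,10] [10,12] [9,13] [9,15] [15,16] [16,18] [17,22] [20,23] [23,24]
{[8,10],[10,12],[9,13],[9,15]} hit by 10; {[15,16],[16,18]} hit by 16; {[17,22],[20,23]} hit by 22; {[23,24]} hit by 24.
Points: 10, 16, 22, 24 (4 total).

4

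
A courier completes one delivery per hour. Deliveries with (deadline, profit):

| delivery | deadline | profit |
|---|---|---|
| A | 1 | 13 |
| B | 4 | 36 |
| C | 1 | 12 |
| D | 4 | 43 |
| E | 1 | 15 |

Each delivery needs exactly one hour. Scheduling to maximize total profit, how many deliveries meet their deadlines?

Take jobs in profit order; each goes to the latest open slot no later than its deadline.
Profit order: D=43 B=36 E=15 A=13 C=12
Assign: D→slot 4, B→slot 3, E→slot 1, A skipped, C skipped.
Slots: [1:E] [3:B] [4:D]
3 of 5 scheduled.

3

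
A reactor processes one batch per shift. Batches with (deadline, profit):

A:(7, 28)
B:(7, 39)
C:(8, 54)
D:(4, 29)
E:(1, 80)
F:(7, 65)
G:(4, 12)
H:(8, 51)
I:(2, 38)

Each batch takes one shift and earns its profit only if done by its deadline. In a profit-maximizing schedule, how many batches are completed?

8

Take jobs in profit order; each goes to the latest open slot no later than its deadline.
By profit: E(d1,80), F(d7,65), C(d8,54), H(d8,51), B(d7,39), I(d2,38), D(d4,29), A(d7,28), G(d4,12)
E→slot 1; F→slot 7; C→slot 8; H→slot 6; B→slot 5; I→slot 2; D→slot 4; A→slot 3; G skipped.
8 of 9 scheduled.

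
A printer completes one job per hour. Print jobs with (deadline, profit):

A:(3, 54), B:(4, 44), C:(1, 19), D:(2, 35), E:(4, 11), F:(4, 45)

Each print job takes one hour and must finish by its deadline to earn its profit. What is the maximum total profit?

178

Sort by profit descending; place each in the latest free slot ≤ its deadline.
Profit order: A=54 F=45 B=44 D=35 C=19 E=11
Assign: A→slot 3, F→slot 4, B→slot 2, D→slot 1, C skipped, E skipped.
Slots: [1:D] [2:B] [3:A] [4:F]
Profit = 35 + 44 + 54 + 45 = 178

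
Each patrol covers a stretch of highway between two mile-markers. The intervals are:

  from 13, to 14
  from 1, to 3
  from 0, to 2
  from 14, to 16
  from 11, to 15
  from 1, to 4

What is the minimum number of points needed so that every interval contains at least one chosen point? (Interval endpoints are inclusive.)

2

Process intervals by earliest right end; each time one isn't hit yet, stab at its right endpoint.
By right end: [0,2]  [1,3]  [1,4]  [13,14]  [11,15]  [14,16]
[0,2] uncovered → point at 2; [13,14] uncovered → point at 14.
Points: 2, 14 (2 total).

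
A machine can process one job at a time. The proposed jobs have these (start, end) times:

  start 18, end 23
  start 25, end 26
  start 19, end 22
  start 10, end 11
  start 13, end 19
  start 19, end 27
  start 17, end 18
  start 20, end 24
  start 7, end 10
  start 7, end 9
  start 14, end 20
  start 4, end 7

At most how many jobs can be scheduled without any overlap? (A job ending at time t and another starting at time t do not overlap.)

Sorted by end: (4,7)  (7,9)  (7,10)  (10,11)  (17,18)  (13,19)  (14,20)  (19,22)  (18,23)  (20,24)  (25,26)  (19,27)
take (4,7); take (7,9); take (10,11); take (17,18); take (19,22); skip (20,24); take (25,26); skip (19,27).
Selected 6 jobs.

6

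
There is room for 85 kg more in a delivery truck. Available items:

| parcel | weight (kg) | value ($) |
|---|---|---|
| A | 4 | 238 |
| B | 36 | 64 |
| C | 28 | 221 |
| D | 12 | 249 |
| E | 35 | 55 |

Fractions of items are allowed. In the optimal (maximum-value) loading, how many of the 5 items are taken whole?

Greedy by value/weight ratio, highest first.
Ratios (sorted): A 59.50, D 20.75, C 7.89, B 1.78, E 1.57
take A (4 @ 238); take D (12 @ 249); take C (28 @ 221); take B (36 @ 64); take 5/35 of E → 7.86. Capacity used 85/85.
4 item(s) taken whole; one partial (take 5/35 of E).

4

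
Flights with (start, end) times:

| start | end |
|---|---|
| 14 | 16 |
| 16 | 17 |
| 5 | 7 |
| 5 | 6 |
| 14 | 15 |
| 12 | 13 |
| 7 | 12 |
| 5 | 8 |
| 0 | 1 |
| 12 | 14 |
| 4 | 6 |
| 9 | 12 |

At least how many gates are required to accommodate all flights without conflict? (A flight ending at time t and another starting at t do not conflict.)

4

Events (time:±→running): 0:+→1 1:-→0 4:+→1 5:+→2 5:+→3 5:+→4 … peak 4.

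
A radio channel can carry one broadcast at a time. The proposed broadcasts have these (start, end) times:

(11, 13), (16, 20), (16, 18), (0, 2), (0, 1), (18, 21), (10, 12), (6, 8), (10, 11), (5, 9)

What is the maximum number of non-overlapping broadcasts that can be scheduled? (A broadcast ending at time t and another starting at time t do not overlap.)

Sort by end time and greedily take each interval whose start is ≥ the last chosen end.
By end time: (0,1), (0,2), (6,8), (5,9), (10,11), (10,12), (11,13), (16,18), (16,20), (18,21).
Pick (0,1); next start ≥ 1 → (6,8); next start ≥ 8 → (10,11); next start ≥ 11 → (11,13); next start ≥ 13 → (16,18); next start ≥ 18 → (18,21).
Selected 6 broadcasts.

6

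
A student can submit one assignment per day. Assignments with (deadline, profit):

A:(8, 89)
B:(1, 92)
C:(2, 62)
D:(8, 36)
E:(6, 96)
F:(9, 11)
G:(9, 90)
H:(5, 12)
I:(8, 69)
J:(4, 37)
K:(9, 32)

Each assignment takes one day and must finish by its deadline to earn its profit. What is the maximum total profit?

By profit: E(d6,96), B(d1,92), G(d9,90), A(d8,89), I(d8,69), C(d2,62), J(d4,37), D(d8,36), K(d9,32), H(d5,12), F(d9,11)
E→slot 6; B→slot 1; G→slot 9; A→slot 8; I→slot 7; C→slot 2; J→slot 4; D→slot 5; K→slot 3; H skipped; F skipped.
Profit = 92 + 62 + 32 + 37 + 36 + 96 + 69 + 89 + 90 = 603

603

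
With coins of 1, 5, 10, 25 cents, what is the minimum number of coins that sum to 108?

Greedy: take as many of the largest coin as possible, then repeat with the remainder.
108 = 4×25 + 1×5 + 3×1
Total coins = 4 + 1 + 3 = 8

8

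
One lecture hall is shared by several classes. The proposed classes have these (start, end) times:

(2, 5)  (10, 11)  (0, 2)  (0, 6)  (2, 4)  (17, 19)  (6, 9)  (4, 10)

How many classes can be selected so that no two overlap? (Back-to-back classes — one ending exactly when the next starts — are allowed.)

5

By end time: (0,2), (2,4), (2,5), (0,6), (6,9), (4,10), (10,11), (17,19).
Pick (0,2); next start ≥ 2 → (2,4); next start ≥ 4 → (6,9); next start ≥ 9 → (10,11); next start ≥ 11 → (17,19).
Selected 5 classes.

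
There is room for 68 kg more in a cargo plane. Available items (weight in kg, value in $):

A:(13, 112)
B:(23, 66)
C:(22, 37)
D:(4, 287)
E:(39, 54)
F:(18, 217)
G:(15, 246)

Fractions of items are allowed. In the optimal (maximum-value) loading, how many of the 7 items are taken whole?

4

Sort by value per unit weight and fill in that order.
Order: D (287/4=71.75) > G (246/15=16.40) > F (217/18=12.06) > A (112/13=8.62) > B (66/23=2.87) > C (37/22=1.68) > E (54/39=1.38)
Fill: take D (4 @ 287) → take G (15 @ 246) → take F (18 @ 217) → take A (13 @ 112) → take 18/23 of B → 51.65; 68/68 used.
4 item(s) taken whole; one partial (take 18/23 of B).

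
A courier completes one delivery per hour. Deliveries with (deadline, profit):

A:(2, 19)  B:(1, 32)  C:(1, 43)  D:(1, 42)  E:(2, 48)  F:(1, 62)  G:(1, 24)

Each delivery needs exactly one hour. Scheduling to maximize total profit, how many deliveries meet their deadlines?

Take jobs in profit order; each goes to the latest open slot no later than its deadline.
Profit order: F=62 E=48 C=43 D=42 B=32 G=24 A=19
Assign: F→slot 1, E→slot 2, C skipped, D skipped, B skipped, G skipped, A skipped.
Slots: [1:F] [2:E]
2 of 7 scheduled.

2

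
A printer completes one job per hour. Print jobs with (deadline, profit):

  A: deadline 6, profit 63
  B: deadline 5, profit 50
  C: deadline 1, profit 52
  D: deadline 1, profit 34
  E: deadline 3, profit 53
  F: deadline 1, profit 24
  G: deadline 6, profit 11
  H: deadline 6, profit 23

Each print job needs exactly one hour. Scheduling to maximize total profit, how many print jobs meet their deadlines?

6

Take jobs in profit order; each goes to the latest open slot no later than its deadline.
Profit order: A=63 E=53 C=52 B=50 D=34 F=24 H=23 G=11
Assign: A→slot 6, E→slot 3, C→slot 1, B→slot 5, D skipped, F skipped, H→slot 4, G→slot 2.
Slots: [1:C] [2:G] [3:E] [4:H] [5:B] [6:A]
6 of 8 scheduled.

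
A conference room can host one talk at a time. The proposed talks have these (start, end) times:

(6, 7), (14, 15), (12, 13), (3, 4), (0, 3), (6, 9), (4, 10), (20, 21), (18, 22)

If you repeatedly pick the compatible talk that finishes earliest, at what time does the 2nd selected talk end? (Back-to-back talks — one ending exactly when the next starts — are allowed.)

Sorted by end: (0,3)  (3,4)  (6,7)  (6,9)  (4,10)  (12,13)  (14,15)  (20,21)  (18,22)
take (0,3); take (3,4); take (6,7); skip (6,9); take (12,13); take (14,15); take (20,21).
Selected: (0,3) (3,4) (6,7) (12,13) (14,15) (20,21)

4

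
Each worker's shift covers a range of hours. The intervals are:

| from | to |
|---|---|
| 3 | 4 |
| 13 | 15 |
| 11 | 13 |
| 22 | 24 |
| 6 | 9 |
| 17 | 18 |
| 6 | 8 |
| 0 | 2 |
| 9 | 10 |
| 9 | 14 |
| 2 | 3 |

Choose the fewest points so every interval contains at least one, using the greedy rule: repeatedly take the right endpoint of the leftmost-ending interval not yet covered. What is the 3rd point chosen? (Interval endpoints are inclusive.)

Sort by right endpoint; whenever an interval is uncovered, place a point at its right end.
Sorted: [0,2] [2,3] [3,4] [6,8] [6,9] [9,10] [11,13] [9,14] [13,15] [17,18] [22,24]
{[0,2],[2,3]} hit by 2; {[3,4]} hit by 4; {[6,8],[6,9]} hit by 8; {[9,10]} hit by 10; {[11,13],[9,14],[13,15]} hit by 13; {[17,18]} hit by 18; {[22,24]} hit by 24.
Points: 2, 4, 8, 10, 13, 18, 24 (7 total).

8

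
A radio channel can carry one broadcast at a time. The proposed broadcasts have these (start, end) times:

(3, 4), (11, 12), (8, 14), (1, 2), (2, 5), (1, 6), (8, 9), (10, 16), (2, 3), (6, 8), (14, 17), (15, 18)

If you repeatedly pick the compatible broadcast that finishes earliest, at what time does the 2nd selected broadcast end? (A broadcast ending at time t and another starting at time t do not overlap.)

Greedy by earliest finish: after sorting by end time, pick each interval compatible with the last pick.
By end time: (1,2), (2,3), (3,4), (2,5), (1,6), (6,8), (8,9), (11,12), (8,14), (10,16), (14,17), (15,18).
Pick (1,2); next start ≥ 2 → (2,3); next start ≥ 3 → (3,4); next start ≥ 4 → (6,8); next start ≥ 8 → (8,9); next start ≥ 9 → (11,12); next start ≥ 12 → (14,17).
Selected: (1,2) (2,3) (3,4) (6,8) (8,9) (11,12) (14,17)

3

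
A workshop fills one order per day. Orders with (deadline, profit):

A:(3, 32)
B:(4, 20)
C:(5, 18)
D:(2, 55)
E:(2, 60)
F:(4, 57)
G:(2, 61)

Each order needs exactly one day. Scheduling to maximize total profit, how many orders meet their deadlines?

Sort by profit descending; place each in the latest free slot ≤ its deadline.
By profit: G(d2,61), E(d2,60), F(d4,57), D(d2,55), A(d3,32), B(d4,20), C(d5,18)
G→slot 2; E→slot 1; F→slot 4; D skipped; A→slot 3; B skipped; C→slot 5.
5 of 7 scheduled.

5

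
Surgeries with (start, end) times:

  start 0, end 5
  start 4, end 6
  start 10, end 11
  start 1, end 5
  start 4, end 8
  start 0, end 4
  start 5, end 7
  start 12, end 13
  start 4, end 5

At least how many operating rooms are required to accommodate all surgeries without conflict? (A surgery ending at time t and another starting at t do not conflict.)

starts: [0, 0, 1, 4, 4, 4, 5, 10, 12]
ends:   [4, 5, 5, 5, 6, 7, 8, 11, 13]
s0→1 s0→2 s1→3 e4→2 s4→3 s4→4 s4→5  — peak 5.

5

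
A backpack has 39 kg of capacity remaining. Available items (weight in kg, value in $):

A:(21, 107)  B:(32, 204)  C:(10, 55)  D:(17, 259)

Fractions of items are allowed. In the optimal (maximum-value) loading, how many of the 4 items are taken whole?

Greedy by value/weight ratio, highest first.
Ratios (sorted): D 15.24, B 6.38, C 5.50, A 5.10
take D (17 @ 259); take 22/32 of B → 140.25. Capacity used 39/39.
1 item(s) taken whole; one partial (take 22/32 of B).

1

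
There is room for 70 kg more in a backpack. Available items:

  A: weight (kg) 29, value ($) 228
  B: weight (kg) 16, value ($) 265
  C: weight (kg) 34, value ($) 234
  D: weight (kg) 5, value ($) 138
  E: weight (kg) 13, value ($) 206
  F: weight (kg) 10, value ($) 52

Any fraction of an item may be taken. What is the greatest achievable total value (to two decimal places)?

Greedy by value/weight ratio, highest first.
Order: D (138/5=27.60) > B (265/16=16.56) > E (206/13=15.85) > A (228/29=7.86) > C (234/34=6.88) > F (52/10=5.20)
Fill: take D (5 @ 138) → take B (16 @ 265) → take E (13 @ 206) → take A (29 @ 228) → take 7/34 of C → 48.18; 70/70 used.
Total value = 885.18

885.18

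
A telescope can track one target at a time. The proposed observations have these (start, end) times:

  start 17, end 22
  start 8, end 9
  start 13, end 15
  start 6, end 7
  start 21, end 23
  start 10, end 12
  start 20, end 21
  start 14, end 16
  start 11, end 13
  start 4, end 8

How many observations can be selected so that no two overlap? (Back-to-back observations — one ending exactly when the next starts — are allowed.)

6

By end time: (6,7), (4,8), (8,9), (10,12), (11,13), (13,15), (14,16), (20,21), (17,22), (21,23).
Pick (6,7); next start ≥ 7 → (8,9); next start ≥ 9 → (10,12); next start ≥ 12 → (13,15); next start ≥ 15 → (20,21); next start ≥ 21 → (21,23).
Selected 6 observations.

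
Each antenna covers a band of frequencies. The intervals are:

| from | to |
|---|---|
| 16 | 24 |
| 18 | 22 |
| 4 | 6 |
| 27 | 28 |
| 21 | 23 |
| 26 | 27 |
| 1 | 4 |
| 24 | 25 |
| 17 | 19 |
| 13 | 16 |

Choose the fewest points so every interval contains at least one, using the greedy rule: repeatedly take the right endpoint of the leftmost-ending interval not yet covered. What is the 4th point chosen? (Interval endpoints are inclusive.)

23

Sorted: [1,4] [4,6] [13,16] [17,19] [18,22] [21,23] [16,24] [24,25] [26,27] [27,28]
{[1,4],[4,6]} hit by 4; {[13,16]} hit by 16; {[17,19],[18,22]} hit by 19; {[21,23],[16,24]} hit by 23; {[24,25]} hit by 25; {[26,27],[27,28]} hit by 27.
Points: 4, 16, 19, 23, 25, 27 (6 total).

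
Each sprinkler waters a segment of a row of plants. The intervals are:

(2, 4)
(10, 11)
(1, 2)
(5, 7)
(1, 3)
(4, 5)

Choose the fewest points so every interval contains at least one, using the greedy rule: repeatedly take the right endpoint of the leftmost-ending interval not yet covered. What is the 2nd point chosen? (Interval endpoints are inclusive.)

5

Sort by right endpoint; whenever an interval is uncovered, place a point at its right end.
By right end: [1,2]  [1,3]  [2,4]  [4,5]  [5,7]  [10,11]
[1,2] uncovered → point at 2; [4,5] uncovered → point at 5; [10,11] uncovered → point at 11.
Points: 2, 5, 11 (3 total).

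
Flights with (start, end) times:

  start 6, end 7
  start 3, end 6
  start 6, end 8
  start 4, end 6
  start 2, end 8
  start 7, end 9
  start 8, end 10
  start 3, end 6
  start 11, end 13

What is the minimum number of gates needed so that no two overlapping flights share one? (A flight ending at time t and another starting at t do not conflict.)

4

The answer is the maximum number of intervals overlapping at any instant.
starts: [2, 3, 3, 4, 6, 6, 7, 8, 11]
ends:   [6, 6, 6, 7, 8, 8, 9, 10, 13]
s2→1 s3→2 s3→3 s4→4  — peak 4.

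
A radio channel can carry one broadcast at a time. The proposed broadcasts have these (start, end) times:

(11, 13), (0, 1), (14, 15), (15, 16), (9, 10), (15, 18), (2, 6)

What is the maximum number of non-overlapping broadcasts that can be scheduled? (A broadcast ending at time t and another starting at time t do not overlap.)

6

Sort by end time and greedily take each interval whose start is ≥ the last chosen end.
By end time: (0,1), (2,6), (9,10), (11,13), (14,15), (15,16), (15,18).
Pick (0,1); next start ≥ 1 → (2,6); next start ≥ 6 → (9,10); next start ≥ 10 → (11,13); next start ≥ 13 → (14,15); next start ≥ 15 → (15,16).
Selected 6 broadcasts.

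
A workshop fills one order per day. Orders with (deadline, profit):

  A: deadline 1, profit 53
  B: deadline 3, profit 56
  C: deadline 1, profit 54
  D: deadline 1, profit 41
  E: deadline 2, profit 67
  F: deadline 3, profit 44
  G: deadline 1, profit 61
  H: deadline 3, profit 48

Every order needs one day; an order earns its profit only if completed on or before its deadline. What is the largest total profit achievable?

184

Sort by profit descending; place each in the latest free slot ≤ its deadline.
Profit order: E=67 G=61 B=56 C=54 A=53 H=48 F=44 D=41
Assign: E→slot 2, G→slot 1, B→slot 3, C skipped, A skipped, H skipped, F skipped, D skipped.
Slots: [1:G] [2:E] [3:B]
Profit = 61 + 67 + 56 = 184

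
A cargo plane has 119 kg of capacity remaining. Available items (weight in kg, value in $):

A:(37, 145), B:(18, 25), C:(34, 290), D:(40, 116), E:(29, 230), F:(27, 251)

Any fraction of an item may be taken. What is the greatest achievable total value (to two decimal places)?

884.65

Sort by value per unit weight and fill in that order.
Order: F (251/27=9.30) > C (290/34=8.53) > E (230/29=7.93) > A (145/37=3.92) > D (116/40=2.90) > B (25/18=1.39)
Fill: take F (27 @ 251) → take C (34 @ 290) → take E (29 @ 230) → take 29/37 of A → 113.65; 119/119 used.
Total value = 884.65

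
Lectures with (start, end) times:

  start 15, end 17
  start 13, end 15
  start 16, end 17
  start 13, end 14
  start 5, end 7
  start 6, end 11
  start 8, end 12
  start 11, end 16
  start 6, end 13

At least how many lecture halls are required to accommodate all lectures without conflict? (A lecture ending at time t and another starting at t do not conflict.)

The answer is the maximum number of intervals overlapping at any instant.
starts: [5, 6, 6, 8, 11, 13, 13, 15, 16]
ends:   [7, 11, 12, 13, 14, 15, 16, 17, 17]
s5→1 s6→2 s6→3  — peak 3.

3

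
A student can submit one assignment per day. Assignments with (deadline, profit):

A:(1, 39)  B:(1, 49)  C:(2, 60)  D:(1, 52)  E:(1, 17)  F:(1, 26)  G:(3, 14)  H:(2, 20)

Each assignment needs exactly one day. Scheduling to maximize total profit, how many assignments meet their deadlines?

3

Sort by profit descending; place each in the latest free slot ≤ its deadline.
Profit order: C=60 D=52 B=49 A=39 F=26 H=20 E=17 G=14
Assign: C→slot 2, D→slot 1, B skipped, A skipped, F skipped, H skipped, E skipped, G→slot 3.
Slots: [1:D] [2:C] [3:G]
3 of 8 scheduled.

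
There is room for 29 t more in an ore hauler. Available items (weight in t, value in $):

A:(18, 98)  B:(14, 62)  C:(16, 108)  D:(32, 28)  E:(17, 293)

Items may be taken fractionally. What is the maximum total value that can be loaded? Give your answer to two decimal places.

374.00

Ratios (sorted): E 17.24, C 6.75, A 5.44, B 4.43, D 0.88
take E (17 @ 293); take 12/16 of C → 81.00. Capacity used 29/29.
Total value = 374.00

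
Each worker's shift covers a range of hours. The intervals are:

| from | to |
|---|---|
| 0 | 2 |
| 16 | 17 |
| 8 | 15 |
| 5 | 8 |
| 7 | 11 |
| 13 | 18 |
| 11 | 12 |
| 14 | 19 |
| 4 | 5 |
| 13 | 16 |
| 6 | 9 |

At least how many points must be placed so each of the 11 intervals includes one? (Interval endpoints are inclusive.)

5

Process intervals by earliest right end; each time one isn't hit yet, stab at its right endpoint.
By right end: [0,2]  [4,5]  [5,8]  [6,9]  [7,11]  [11,12]  [8,15]  [13,16]  [16,17]  [13,18]  [14,19]
[0,2] uncovered → point at 2; [4,5] uncovered → point at 5; [6,9] uncovered → point at 9; [11,12] uncovered → point at 12; [13,16] uncovered → point at 16.
Points: 2, 5, 9, 12, 16 (5 total).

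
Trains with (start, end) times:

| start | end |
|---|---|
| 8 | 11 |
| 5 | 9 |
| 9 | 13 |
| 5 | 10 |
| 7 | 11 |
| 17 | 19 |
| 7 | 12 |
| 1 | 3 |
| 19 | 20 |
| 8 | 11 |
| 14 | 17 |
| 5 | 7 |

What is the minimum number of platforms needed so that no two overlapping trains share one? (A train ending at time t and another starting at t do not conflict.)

The answer is the maximum number of intervals overlapping at any instant.
starts: [1, 5, 5, 5, 7, 7, 8, 8, 9, 14, 17, 19]
ends:   [3, 7, 9, 10, 11, 11, 11, 12, 13, 17, 19, 20]
s1→1 e3→0 s5→1 s5→2 s5→3 e7→2 s7→3 s7→4 s8→5 s8→6  — peak 6.

6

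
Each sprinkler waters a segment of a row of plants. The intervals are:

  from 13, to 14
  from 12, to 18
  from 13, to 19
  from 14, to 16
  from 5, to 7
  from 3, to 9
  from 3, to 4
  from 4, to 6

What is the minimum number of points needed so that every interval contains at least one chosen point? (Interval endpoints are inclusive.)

Process intervals by earliest right end; each time one isn't hit yet, stab at its right endpoint.
By right end: [3,4]  [4,6]  [5,7]  [3,9]  [13,14]  [14,16]  [12,18]  [13,19]
[3,4] uncovered → point at 4; [5,7] uncovered → point at 7; [13,14] uncovered → point at 14.
Points: 4, 7, 14 (3 total).

3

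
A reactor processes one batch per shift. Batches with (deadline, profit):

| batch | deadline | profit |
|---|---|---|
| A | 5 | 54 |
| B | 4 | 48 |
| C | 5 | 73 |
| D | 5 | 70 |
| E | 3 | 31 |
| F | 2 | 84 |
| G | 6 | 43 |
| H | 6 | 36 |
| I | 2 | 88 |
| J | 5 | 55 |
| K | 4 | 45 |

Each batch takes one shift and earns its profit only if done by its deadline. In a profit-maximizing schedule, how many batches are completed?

6

By profit: I(d2,88), F(d2,84), C(d5,73), D(d5,70), J(d5,55), A(d5,54), B(d4,48), K(d4,45), G(d6,43), H(d6,36), E(d3,31)
I→slot 2; F→slot 1; C→slot 5; D→slot 4; J→slot 3; A skipped; B skipped; K skipped; G→slot 6; H skipped; E skipped.
6 of 11 scheduled.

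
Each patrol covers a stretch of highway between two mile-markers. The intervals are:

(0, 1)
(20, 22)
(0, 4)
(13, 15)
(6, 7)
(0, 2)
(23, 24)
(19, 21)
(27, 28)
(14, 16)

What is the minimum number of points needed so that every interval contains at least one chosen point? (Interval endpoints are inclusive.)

Process intervals by earliest right end; each time one isn't hit yet, stab at its right endpoint.
Sorted: [0,1] [0,2] [0,4] [6,7] [13,15] [14,16] [19,21] [20,22] [23,24] [27,28]
{[0,1],[0,2],[0,4]} hit by 1; {[6,7]} hit by 7; {[13,15],[14,16]} hit by 15; {[19,21],[20,22]} hit by 21; {[23,24]} hit by 24; {[27,28]} hit by 28.
Points: 1, 7, 15, 21, 24, 28 (6 total).

6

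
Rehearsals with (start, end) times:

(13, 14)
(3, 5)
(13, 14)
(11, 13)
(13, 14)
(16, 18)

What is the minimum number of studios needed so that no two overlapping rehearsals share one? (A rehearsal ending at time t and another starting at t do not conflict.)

3

Events (time:±→running): 3:+→1 5:-→0 11:+→1 13:-→0 13:+→1 13:+→2 13:+→3 … peak 3.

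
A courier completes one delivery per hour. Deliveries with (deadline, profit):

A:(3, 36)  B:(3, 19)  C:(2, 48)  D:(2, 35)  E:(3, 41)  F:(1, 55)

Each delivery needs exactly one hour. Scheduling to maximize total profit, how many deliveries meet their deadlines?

3

Sort by profit descending; place each in the latest free slot ≤ its deadline.
Profit order: F=55 C=48 E=41 A=36 D=35 B=19
Assign: F→slot 1, C→slot 2, E→slot 3, A skipped, D skipped, B skipped.
Slots: [1:F] [2:C] [3:E]
3 of 6 scheduled.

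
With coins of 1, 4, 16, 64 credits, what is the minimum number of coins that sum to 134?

5

Use the largest denomination that fits, subtract, and repeat.
134 − 2×64→6 − 1×4→2 − 2×1→0
Total coins = 2 + 1 + 2 = 5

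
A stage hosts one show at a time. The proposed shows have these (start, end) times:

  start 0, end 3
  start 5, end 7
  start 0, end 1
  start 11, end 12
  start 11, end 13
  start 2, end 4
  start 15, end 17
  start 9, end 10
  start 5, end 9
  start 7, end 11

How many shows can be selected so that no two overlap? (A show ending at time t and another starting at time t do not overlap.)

6

By end time: (0,1), (0,3), (2,4), (5,7), (5,9), (9,10), (7,11), (11,12), (11,13), (15,17).
Pick (0,1); next start ≥ 1 → (2,4); next start ≥ 4 → (5,7); next start ≥ 7 → (9,10); next start ≥ 10 → (11,12); next start ≥ 12 → (15,17).
Selected 6 shows.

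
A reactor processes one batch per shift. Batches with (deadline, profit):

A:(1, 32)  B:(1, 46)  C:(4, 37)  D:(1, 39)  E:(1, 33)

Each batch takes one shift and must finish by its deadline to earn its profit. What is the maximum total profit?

83

Profit order: B=46 D=39 C=37 E=33 A=32
Assign: B→slot 1, D skipped, C→slot 4, E skipped, A skipped.
Slots: [1:B] [4:C]
Profit = 46 + 37 = 83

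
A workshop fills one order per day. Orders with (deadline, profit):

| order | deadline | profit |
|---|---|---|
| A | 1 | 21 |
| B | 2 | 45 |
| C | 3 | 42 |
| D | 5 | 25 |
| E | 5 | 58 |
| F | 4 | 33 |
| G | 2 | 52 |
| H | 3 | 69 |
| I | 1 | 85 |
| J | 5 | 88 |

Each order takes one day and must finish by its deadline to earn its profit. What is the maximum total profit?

Take jobs in profit order; each goes to the latest open slot no later than its deadline.
By profit: J(d5,88), I(d1,85), H(d3,69), E(d5,58), G(d2,52), B(d2,45), C(d3,42), F(d4,33), D(d5,25), A(d1,21)
J→slot 5; I→slot 1; H→slot 3; E→slot 4; G→slot 2; B skipped; C skipped; F skipped; D skipped; A skipped.
Profit = 85 + 52 + 69 + 58 + 88 = 352

352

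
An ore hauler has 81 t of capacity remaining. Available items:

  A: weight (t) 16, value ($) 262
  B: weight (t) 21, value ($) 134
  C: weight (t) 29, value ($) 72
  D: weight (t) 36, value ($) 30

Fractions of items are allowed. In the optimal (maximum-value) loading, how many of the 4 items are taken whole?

Order: A (262/16=16.38) > B (134/21=6.38) > C (72/29=2.48) > D (30/36=0.83)
Fill: take A (16 @ 262) → take B (21 @ 134) → take C (29 @ 72) → take 15/36 of D → 12.50; 81/81 used.
3 item(s) taken whole; one partial (take 15/36 of D).

3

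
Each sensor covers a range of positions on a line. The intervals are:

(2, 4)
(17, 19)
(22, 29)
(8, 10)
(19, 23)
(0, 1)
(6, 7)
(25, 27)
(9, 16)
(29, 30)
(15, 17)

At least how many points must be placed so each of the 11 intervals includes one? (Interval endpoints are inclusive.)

8

By right end: [0,1]  [2,4]  [6,7]  [8,10]  [9,16]  [15,17]  [17,19]  [19,23]  [25,27]  [22,29]  [29,30]
[0,1] uncovered → point at 1; [2,4] uncovered → point at 4; [6,7] uncovered → point at 7; [8,10] uncovered → point at 10; [15,17] uncovered → point at 17; [19,23] uncovered → point at 23; [25,27] uncovered → point at 27; [29,30] uncovered → point at 30.
Points: 1, 4, 7, 10, 17, 23, 27, 30 (8 total).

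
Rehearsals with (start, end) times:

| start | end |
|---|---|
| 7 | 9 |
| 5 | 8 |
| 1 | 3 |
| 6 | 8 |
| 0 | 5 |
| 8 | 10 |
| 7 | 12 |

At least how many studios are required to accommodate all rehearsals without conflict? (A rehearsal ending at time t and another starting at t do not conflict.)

4

Count concurrent intervals with a sweep; the peak is the room count.
Events (time:±→running): 0:+→1 1:+→2 3:-→1 5:-→0 5:+→1 6:+→2 7:+→3 7:+→4 … peak 4.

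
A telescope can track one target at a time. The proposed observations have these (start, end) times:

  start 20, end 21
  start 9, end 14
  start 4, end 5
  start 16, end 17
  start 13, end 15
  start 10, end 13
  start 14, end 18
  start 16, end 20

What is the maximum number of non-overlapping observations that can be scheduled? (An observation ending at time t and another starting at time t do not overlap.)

Sort by end time and greedily take each interval whose start is ≥ the last chosen end.
By end time: (4,5), (10,13), (9,14), (13,15), (16,17), (14,18), (16,20), (20,21).
Pick (4,5); next start ≥ 5 → (10,13); next start ≥ 13 → (13,15); next start ≥ 15 → (16,17); next start ≥ 17 → (20,21).
Selected 5 observations.

5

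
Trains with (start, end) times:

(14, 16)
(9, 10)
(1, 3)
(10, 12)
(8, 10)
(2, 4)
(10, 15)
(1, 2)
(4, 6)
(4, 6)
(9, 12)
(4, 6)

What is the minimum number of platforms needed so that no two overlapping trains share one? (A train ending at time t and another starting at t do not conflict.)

3

Count concurrent intervals with a sweep; the peak is the room count.
Events (time:±→running): 1:+→1 1:+→2 2:-→1 2:+→2 3:-→1 4:-→0 4:+→1 4:+→2 4:+→3 … peak 3.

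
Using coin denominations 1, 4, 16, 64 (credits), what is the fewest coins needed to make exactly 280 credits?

280 − 4×64→24 − 1×16→8 − 2×4→0
Total coins = 4 + 1 + 2 = 7

7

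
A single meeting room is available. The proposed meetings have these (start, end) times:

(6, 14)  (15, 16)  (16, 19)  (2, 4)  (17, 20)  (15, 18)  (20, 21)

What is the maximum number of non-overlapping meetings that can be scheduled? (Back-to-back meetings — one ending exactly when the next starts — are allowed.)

5

By end time: (2,4), (6,14), (15,16), (15,18), (16,19), (17,20), (20,21).
Pick (2,4); next start ≥ 4 → (6,14); next start ≥ 14 → (15,16); next start ≥ 16 → (16,19); next start ≥ 19 → (20,21).
Selected 5 meetings.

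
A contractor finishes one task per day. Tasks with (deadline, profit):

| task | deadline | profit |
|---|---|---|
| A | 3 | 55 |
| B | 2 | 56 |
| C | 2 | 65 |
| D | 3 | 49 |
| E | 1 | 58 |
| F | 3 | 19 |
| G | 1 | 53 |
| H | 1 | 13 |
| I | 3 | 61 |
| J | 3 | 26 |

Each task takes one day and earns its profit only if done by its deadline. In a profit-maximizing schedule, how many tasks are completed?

3

Sort by profit descending; place each in the latest free slot ≤ its deadline.
Profit order: C=65 I=61 E=58 B=56 A=55 G=53 D=49 J=26 F=19 H=13
Assign: C→slot 2, I→slot 3, E→slot 1, B skipped, A skipped, G skipped, D skipped, J skipped, F skipped, H skipped.
Slots: [1:E] [2:C] [3:I]
3 of 10 scheduled.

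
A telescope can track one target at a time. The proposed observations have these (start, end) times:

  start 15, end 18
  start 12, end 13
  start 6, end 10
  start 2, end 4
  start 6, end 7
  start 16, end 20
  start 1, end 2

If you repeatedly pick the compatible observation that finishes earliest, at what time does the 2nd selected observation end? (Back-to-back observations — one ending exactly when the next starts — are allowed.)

4

Sorted by end: (1,2)  (2,4)  (6,7)  (6,10)  (12,13)  (15,18)  (16,20)
take (1,2); take (2,4); take (6,7); skip (6,10); take (12,13); take (15,18).
Selected: (1,2) (2,4) (6,7) (12,13) (15,18)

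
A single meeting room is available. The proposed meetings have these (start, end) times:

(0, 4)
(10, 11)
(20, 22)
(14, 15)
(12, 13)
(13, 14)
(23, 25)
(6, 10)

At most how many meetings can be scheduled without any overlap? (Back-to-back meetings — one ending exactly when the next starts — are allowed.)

8

Greedy by earliest finish: after sorting by end time, pick each interval compatible with the last pick.
By end time: (0,4), (6,10), (10,11), (12,13), (13,14), (14,15), (20,22), (23,25).
Pick (0,4); next start ≥ 4 → (6,10); next start ≥ 10 → (10,11); next start ≥ 11 → (12,13); next start ≥ 13 → (13,14); next start ≥ 14 → (14,15); next start ≥ 15 → (20,22); next start ≥ 22 → (23,25).
Selected 8 meetings.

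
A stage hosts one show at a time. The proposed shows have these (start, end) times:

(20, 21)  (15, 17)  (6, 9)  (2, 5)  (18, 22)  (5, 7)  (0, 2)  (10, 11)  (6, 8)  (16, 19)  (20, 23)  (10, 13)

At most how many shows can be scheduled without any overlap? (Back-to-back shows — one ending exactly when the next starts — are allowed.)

Greedy by earliest finish: after sorting by end time, pick each interval compatible with the last pick.
Sorted by end: (0,2)  (2,5)  (5,7)  (6,8)  (6,9)  (10,11)  (10,13)  (15,17)  (16,19)  (20,21)  (18,22)  (20,23)
take (0,2); take (2,5); take (5,7); take (10,11); take (15,17); skip (16,19); take (20,21); skip (20,23).
Selected 6 shows.

6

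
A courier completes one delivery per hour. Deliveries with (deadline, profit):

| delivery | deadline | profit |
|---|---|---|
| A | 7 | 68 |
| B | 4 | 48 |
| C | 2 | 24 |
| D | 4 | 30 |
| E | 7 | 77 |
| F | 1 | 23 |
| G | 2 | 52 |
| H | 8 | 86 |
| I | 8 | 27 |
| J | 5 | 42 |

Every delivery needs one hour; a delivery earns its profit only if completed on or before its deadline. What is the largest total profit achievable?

Profit order: H=86 E=77 A=68 G=52 B=48 J=42 D=30 I=27 C=24 F=23
Assign: H→slot 8, E→slot 7, A→slot 6, G→slot 2, B→slot 4, J→slot 5, D→slot 3, I→slot 1, C skipped, F skipped.
Slots: [1:I] [2:G] [3:D] [4:B] [5:J] [6:A] [7:E] [8:H]
Profit = 27 + 52 + 30 + 48 + 42 + 68 + 77 + 86 = 430

430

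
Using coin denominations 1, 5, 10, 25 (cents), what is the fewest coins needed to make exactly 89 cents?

Use the largest denomination that fits, subtract, and repeat.
89 − 3×25→14 − 1×10→4 − 4×1→0
Total coins = 3 + 1 + 4 = 8

8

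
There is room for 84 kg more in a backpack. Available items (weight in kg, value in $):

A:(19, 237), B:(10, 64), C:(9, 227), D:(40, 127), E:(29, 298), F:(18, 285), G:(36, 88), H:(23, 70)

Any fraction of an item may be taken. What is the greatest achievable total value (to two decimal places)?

Order: C (227/9=25.22) > F (285/18=15.83) > A (237/19=12.47) > E (298/29=10.28) > B (64/10=6.40) > D (127/40=3.17) > H (70/23=3.04) > G (88/36=2.44)
Fill: take C (9 @ 227) → take F (18 @ 285) → take A (19 @ 237) → take E (29 @ 298) → take 9/10 of B → 57.60; 84/84 used.
Total value = 1104.60

1104.60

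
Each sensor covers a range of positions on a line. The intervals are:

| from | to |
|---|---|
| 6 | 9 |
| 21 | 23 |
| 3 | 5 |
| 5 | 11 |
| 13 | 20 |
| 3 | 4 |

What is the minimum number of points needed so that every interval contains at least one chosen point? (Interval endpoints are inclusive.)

4

Sort by right endpoint; whenever an interval is uncovered, place a point at its right end.
Sorted: [3,4] [3,5] [6,9] [5,11] [13,20] [21,23]
{[3,4],[3,5]} hit by 4; {[6,9],[5,11]} hit by 9; {[13,20]} hit by 20; {[21,23]} hit by 23.
Points: 4, 9, 20, 23 (4 total).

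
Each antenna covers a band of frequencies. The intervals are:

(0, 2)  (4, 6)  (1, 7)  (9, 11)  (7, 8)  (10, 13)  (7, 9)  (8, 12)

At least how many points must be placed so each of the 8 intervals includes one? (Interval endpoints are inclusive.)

4

Sort by right endpoint; whenever an interval is uncovered, place a point at its right end.
By right end: [0,2]  [4,6]  [1,7]  [7,8]  [7,9]  [9,11]  [8,12]  [10,13]
[0,2] uncovered → point at 2; [4,6] uncovered → point at 6; [7,8] uncovered → point at 8; [9,11] uncovered → point at 11.
Points: 2, 6, 8, 11 (4 total).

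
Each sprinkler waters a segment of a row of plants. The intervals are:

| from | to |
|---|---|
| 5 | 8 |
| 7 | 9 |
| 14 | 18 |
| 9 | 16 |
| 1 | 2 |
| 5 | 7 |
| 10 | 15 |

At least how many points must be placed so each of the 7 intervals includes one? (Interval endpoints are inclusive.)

By right end: [1,2]  [5,7]  [5,8]  [7,9]  [10,15]  [9,16]  [14,18]
[1,2] uncovered → point at 2; [5,7] uncovered → point at 7; [10,15] uncovered → point at 15.
Points: 2, 7, 15 (3 total).

3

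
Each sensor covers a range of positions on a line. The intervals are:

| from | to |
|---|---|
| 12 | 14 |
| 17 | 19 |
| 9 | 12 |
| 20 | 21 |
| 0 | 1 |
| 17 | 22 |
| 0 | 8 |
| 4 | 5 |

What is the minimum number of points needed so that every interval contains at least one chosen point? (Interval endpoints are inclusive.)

5

By right end: [0,1]  [4,5]  [0,8]  [9,12]  [12,14]  [17,19]  [20,21]  [17,22]
[0,1] uncovered → point at 1; [4,5] uncovered → point at 5; [9,12] uncovered → point at 12; [17,19] uncovered → point at 19; [20,21] uncovered → point at 21.
Points: 1, 5, 12, 19, 21 (5 total).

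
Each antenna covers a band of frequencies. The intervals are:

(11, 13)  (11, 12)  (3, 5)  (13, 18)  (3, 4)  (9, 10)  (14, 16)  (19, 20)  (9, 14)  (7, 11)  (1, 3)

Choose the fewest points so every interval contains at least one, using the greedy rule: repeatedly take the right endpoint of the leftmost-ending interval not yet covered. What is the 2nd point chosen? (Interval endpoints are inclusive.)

Process intervals by earliest right end; each time one isn't hit yet, stab at its right endpoint.
By right end: [1,3]  [3,4]  [3,5]  [9,10]  [7,11]  [11,12]  [11,13]  [9,14]  [14,16]  [13,18]  [19,20]
[1,3] uncovered → point at 3; [9,10] uncovered → point at 10; [11,12] uncovered → point at 12; [14,16] uncovered → point at 16; [19,20] uncovered → point at 20.
Points: 3, 10, 12, 16, 20 (5 total).

10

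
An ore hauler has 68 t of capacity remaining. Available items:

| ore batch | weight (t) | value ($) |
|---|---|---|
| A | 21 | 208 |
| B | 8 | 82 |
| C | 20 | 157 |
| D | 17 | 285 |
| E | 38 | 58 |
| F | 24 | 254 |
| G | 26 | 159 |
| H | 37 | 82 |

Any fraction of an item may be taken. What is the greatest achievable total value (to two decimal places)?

809.19

Order: D (285/17=16.76) > F (254/24=10.58) > B (82/8=10.25) > A (208/21=9.90) > C (157/20=7.85) > G (159/26=6.12) > H (82/37=2.22) > E (58/38=1.53)
Fill: take D (17 @ 285) → take F (24 @ 254) → take B (8 @ 82) → take 19/21 of A → 188.19; 68/68 used.
Total value = 809.19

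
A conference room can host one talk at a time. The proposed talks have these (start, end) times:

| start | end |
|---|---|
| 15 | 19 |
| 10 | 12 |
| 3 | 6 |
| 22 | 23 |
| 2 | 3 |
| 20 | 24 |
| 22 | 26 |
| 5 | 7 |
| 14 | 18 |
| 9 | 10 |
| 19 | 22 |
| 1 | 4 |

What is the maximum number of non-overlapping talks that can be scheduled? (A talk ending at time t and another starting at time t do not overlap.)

Greedy by earliest finish: after sorting by end time, pick each interval compatible with the last pick.
Sorted by end: (2,3)  (1,4)  (3,6)  (5,7)  (9,10)  (10,12)  (14,18)  (15,19)  (19,22)  (22,23)  (20,24)  (22,26)
take (2,3); take (3,6); skip (5,7); take (9,10); take (10,12); take (14,18); take (19,22); take (22,23); skip (20,24).
Selected 7 talks.

7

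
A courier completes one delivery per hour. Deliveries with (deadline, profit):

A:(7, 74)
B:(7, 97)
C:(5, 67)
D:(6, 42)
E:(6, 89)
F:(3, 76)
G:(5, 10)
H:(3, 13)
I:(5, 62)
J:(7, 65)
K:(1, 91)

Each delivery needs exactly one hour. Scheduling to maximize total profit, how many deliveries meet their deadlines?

7

Sort by profit descending; place each in the latest free slot ≤ its deadline.
Profit order: B=97 K=91 E=89 F=76 A=74 C=67 J=65 I=62 D=42 H=13 G=10
Assign: B→slot 7, K→slot 1, E→slot 6, F→slot 3, A→slot 5, C→slot 4, J→slot 2, I skipped, D skipped, H skipped, G skipped.
Slots: [1:K] [2:J] [3:F] [4:C] [5:A] [6:E] [7:B]
7 of 11 scheduled.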